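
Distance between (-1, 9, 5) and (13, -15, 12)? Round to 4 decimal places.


d = sqrt((13--1)^2 + (-15-9)^2 + (12-5)^2) = 28.6531

28.6531


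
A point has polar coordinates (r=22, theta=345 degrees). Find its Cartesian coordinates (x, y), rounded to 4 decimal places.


x = 22 * cos(345) = 21.2504
y = 22 * sin(345) = -5.694

(21.2504, -5.694)


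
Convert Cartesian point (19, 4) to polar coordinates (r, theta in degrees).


r = sqrt(19^2 + 4^2) = 19.4165
theta = atan2(4, 19) = 11.8887 degrees

r = 19.4165, theta = 11.8887 degrees


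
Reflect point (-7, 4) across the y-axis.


Reflection across y-axis: (x, y) -> (-x, y)
(-7, 4) -> (7, 4)

(7, 4)


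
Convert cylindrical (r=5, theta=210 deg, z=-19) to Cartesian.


x = 5 * cos(210) = -4.3301
y = 5 * sin(210) = -2.5
z = -19

(-4.3301, -2.5, -19)


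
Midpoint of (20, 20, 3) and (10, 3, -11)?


Midpoint = ((20+10)/2, (20+3)/2, (3+-11)/2) = (15, 11.5, -4)

(15, 11.5, -4)


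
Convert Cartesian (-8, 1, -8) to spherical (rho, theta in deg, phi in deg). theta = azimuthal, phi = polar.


rho = sqrt((-8)^2 + 1^2 + (-8)^2) = 11.3578
theta = atan2(1, -8) = 172.875 deg
phi = acos(-8/11.3578) = 134.7779 deg

rho = 11.3578, theta = 172.875 deg, phi = 134.7779 deg


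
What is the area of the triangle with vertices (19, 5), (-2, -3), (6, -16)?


Area = |x1(y2-y3) + x2(y3-y1) + x3(y1-y2)| / 2
= |19*(-3--16) + -2*(-16-5) + 6*(5--3)| / 2
= 168.5

168.5


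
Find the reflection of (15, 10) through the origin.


Reflection through origin: (x, y) -> (-x, -y)
(15, 10) -> (-15, -10)

(-15, -10)


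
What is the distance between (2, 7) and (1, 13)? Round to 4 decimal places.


d = sqrt((1-2)^2 + (13-7)^2) = 6.0828

6.0828


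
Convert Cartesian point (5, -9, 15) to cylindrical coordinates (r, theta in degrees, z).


r = sqrt(5^2 + (-9)^2) = 10.2956
theta = atan2(-9, 5) = 299.0546 deg
z = 15

r = 10.2956, theta = 299.0546 deg, z = 15


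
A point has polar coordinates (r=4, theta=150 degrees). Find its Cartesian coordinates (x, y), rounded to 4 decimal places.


x = 4 * cos(150) = -3.4641
y = 4 * sin(150) = 2

(-3.4641, 2)


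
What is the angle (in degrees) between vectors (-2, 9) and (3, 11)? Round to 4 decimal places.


dot = -2*3 + 9*11 = 93
|u| = 9.2195, |v| = 11.4018
cos(angle) = 0.8847
angle = 27.7839 degrees

27.7839 degrees


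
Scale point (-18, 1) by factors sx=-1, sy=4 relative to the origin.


Scaling: (x*sx, y*sy) = (-18*-1, 1*4) = (18, 4)

(18, 4)


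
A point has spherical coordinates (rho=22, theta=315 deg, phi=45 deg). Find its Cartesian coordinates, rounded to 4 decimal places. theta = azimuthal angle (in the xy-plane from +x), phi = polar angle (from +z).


x = 22 * sin(45) * cos(315) = 11
y = 22 * sin(45) * sin(315) = -11
z = 22 * cos(45) = 15.5563

(11, -11, 15.5563)


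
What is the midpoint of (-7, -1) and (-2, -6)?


Midpoint = ((-7+-2)/2, (-1+-6)/2) = (-4.5, -3.5)

(-4.5, -3.5)


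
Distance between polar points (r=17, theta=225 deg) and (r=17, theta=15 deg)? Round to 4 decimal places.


d = sqrt(r1^2 + r2^2 - 2*r1*r2*cos(t2-t1))
d = sqrt(17^2 + 17^2 - 2*17*17*cos(15-225)) = 32.8415

32.8415


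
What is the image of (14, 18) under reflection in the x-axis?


Reflection across x-axis: (x, y) -> (x, -y)
(14, 18) -> (14, -18)

(14, -18)


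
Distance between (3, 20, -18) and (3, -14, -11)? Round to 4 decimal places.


d = sqrt((3-3)^2 + (-14-20)^2 + (-11--18)^2) = 34.7131

34.7131


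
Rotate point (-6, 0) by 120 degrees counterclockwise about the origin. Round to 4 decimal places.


x' = -6*cos(120) - 0*sin(120) = 3
y' = -6*sin(120) + 0*cos(120) = -5.1962

(3, -5.1962)


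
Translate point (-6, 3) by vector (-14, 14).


Translation: (x+dx, y+dy) = (-6+-14, 3+14) = (-20, 17)

(-20, 17)


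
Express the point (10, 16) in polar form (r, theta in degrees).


r = sqrt(10^2 + 16^2) = 18.868
theta = atan2(16, 10) = 57.9946 degrees

r = 18.868, theta = 57.9946 degrees


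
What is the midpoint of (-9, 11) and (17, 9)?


Midpoint = ((-9+17)/2, (11+9)/2) = (4, 10)

(4, 10)


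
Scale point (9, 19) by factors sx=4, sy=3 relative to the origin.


Scaling: (x*sx, y*sy) = (9*4, 19*3) = (36, 57)

(36, 57)


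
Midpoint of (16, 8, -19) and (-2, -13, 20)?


Midpoint = ((16+-2)/2, (8+-13)/2, (-19+20)/2) = (7, -2.5, 0.5)

(7, -2.5, 0.5)


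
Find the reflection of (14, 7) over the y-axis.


Reflection across y-axis: (x, y) -> (-x, y)
(14, 7) -> (-14, 7)

(-14, 7)


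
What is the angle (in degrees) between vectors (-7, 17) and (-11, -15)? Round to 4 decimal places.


dot = -7*-11 + 17*-15 = -178
|u| = 18.3848, |v| = 18.6011
cos(angle) = -0.5205
angle = 121.366 degrees

121.366 degrees


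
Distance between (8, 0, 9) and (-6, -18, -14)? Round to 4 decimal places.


d = sqrt((-6-8)^2 + (-18-0)^2 + (-14-9)^2) = 32.3883

32.3883


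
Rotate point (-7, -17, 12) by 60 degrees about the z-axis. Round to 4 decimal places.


x' = -7*cos(60) - -17*sin(60) = 11.2224
y' = -7*sin(60) + -17*cos(60) = -14.5622
z' = 12

(11.2224, -14.5622, 12)


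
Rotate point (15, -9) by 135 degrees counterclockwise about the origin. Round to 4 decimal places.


x' = 15*cos(135) - -9*sin(135) = -4.2426
y' = 15*sin(135) + -9*cos(135) = 16.9706

(-4.2426, 16.9706)


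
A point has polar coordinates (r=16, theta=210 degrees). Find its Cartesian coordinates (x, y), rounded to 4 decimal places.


x = 16 * cos(210) = -13.8564
y = 16 * sin(210) = -8

(-13.8564, -8)


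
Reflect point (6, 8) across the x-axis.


Reflection across x-axis: (x, y) -> (x, -y)
(6, 8) -> (6, -8)

(6, -8)


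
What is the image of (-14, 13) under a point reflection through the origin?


Reflection through origin: (x, y) -> (-x, -y)
(-14, 13) -> (14, -13)

(14, -13)


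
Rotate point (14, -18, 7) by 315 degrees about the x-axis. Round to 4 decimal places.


x' = 14
y' = -18*cos(315) - 7*sin(315) = -7.7782
z' = -18*sin(315) + 7*cos(315) = 17.6777

(14, -7.7782, 17.6777)


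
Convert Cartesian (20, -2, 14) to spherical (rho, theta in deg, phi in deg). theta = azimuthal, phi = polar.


rho = sqrt(20^2 + (-2)^2 + 14^2) = 24.4949
theta = atan2(-2, 20) = 354.2894 deg
phi = acos(14/24.4949) = 55.1418 deg

rho = 24.4949, theta = 354.2894 deg, phi = 55.1418 deg


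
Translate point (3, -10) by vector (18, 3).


Translation: (x+dx, y+dy) = (3+18, -10+3) = (21, -7)

(21, -7)


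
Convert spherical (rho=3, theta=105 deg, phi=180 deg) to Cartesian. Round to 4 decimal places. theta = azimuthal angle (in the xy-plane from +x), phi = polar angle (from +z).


x = 3 * sin(180) * cos(105) = 0
y = 3 * sin(180) * sin(105) = 0
z = 3 * cos(180) = -3

(0, 0, -3)


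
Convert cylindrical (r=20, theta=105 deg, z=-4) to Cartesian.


x = 20 * cos(105) = -5.1764
y = 20 * sin(105) = 19.3185
z = -4

(-5.1764, 19.3185, -4)


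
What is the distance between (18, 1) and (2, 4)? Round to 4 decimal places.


d = sqrt((2-18)^2 + (4-1)^2) = 16.2788

16.2788


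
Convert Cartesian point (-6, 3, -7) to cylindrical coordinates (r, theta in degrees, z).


r = sqrt((-6)^2 + 3^2) = 6.7082
theta = atan2(3, -6) = 153.4349 deg
z = -7

r = 6.7082, theta = 153.4349 deg, z = -7


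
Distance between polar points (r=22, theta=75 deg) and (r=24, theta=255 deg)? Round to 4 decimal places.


d = sqrt(r1^2 + r2^2 - 2*r1*r2*cos(t2-t1))
d = sqrt(22^2 + 24^2 - 2*22*24*cos(255-75)) = 46

46


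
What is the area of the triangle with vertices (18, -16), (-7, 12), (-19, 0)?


Area = |x1(y2-y3) + x2(y3-y1) + x3(y1-y2)| / 2
= |18*(12-0) + -7*(0--16) + -19*(-16-12)| / 2
= 318

318


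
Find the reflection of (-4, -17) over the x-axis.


Reflection across x-axis: (x, y) -> (x, -y)
(-4, -17) -> (-4, 17)

(-4, 17)


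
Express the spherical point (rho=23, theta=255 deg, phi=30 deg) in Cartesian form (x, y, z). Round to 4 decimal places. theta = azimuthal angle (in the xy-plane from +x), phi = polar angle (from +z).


x = 23 * sin(30) * cos(255) = -2.9764
y = 23 * sin(30) * sin(255) = -11.1081
z = 23 * cos(30) = 19.9186

(-2.9764, -11.1081, 19.9186)


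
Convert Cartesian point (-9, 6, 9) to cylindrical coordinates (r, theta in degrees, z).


r = sqrt((-9)^2 + 6^2) = 10.8167
theta = atan2(6, -9) = 146.3099 deg
z = 9

r = 10.8167, theta = 146.3099 deg, z = 9


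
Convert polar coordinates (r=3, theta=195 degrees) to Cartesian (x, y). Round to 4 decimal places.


x = 3 * cos(195) = -2.8978
y = 3 * sin(195) = -0.7765

(-2.8978, -0.7765)


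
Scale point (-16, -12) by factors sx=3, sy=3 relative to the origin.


Scaling: (x*sx, y*sy) = (-16*3, -12*3) = (-48, -36)

(-48, -36)


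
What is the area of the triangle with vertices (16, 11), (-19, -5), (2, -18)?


Area = |x1(y2-y3) + x2(y3-y1) + x3(y1-y2)| / 2
= |16*(-5--18) + -19*(-18-11) + 2*(11--5)| / 2
= 395.5

395.5


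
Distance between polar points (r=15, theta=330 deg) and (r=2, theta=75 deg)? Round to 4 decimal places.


d = sqrt(r1^2 + r2^2 - 2*r1*r2*cos(t2-t1))
d = sqrt(15^2 + 2^2 - 2*15*2*cos(75-330)) = 15.6374

15.6374


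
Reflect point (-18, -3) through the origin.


Reflection through origin: (x, y) -> (-x, -y)
(-18, -3) -> (18, 3)

(18, 3)


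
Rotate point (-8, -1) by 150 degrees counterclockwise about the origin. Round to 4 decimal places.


x' = -8*cos(150) - -1*sin(150) = 7.4282
y' = -8*sin(150) + -1*cos(150) = -3.134

(7.4282, -3.134)


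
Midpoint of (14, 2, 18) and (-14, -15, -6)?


Midpoint = ((14+-14)/2, (2+-15)/2, (18+-6)/2) = (0, -6.5, 6)

(0, -6.5, 6)


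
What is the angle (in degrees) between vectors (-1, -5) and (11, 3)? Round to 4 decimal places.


dot = -1*11 + -5*3 = -26
|u| = 5.099, |v| = 11.4018
cos(angle) = -0.4472
angle = 116.5651 degrees

116.5651 degrees


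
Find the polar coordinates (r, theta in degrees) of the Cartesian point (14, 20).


r = sqrt(14^2 + 20^2) = 24.4131
theta = atan2(20, 14) = 55.008 degrees

r = 24.4131, theta = 55.008 degrees


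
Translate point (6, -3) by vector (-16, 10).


Translation: (x+dx, y+dy) = (6+-16, -3+10) = (-10, 7)

(-10, 7)


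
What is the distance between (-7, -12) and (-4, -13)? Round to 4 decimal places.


d = sqrt((-4--7)^2 + (-13--12)^2) = 3.1623

3.1623


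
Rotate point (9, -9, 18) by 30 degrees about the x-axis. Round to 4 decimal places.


x' = 9
y' = -9*cos(30) - 18*sin(30) = -16.7942
z' = -9*sin(30) + 18*cos(30) = 11.0885

(9, -16.7942, 11.0885)


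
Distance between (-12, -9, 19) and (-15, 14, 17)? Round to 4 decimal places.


d = sqrt((-15--12)^2 + (14--9)^2 + (17-19)^2) = 23.2809

23.2809


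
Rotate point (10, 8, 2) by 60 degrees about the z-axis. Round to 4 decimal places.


x' = 10*cos(60) - 8*sin(60) = -1.9282
y' = 10*sin(60) + 8*cos(60) = 12.6603
z' = 2

(-1.9282, 12.6603, 2)


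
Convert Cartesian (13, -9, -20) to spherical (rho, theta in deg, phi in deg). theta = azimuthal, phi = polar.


rho = sqrt(13^2 + (-9)^2 + (-20)^2) = 25.4951
theta = atan2(-9, 13) = 325.3048 deg
phi = acos(-20/25.4951) = 141.6712 deg

rho = 25.4951, theta = 325.3048 deg, phi = 141.6712 deg


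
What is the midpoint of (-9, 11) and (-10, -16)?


Midpoint = ((-9+-10)/2, (11+-16)/2) = (-9.5, -2.5)

(-9.5, -2.5)


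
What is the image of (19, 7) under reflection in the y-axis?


Reflection across y-axis: (x, y) -> (-x, y)
(19, 7) -> (-19, 7)

(-19, 7)


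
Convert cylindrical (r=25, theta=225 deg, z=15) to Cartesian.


x = 25 * cos(225) = -17.6777
y = 25 * sin(225) = -17.6777
z = 15

(-17.6777, -17.6777, 15)


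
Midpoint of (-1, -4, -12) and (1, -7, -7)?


Midpoint = ((-1+1)/2, (-4+-7)/2, (-12+-7)/2) = (0, -5.5, -9.5)

(0, -5.5, -9.5)


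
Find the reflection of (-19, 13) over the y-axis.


Reflection across y-axis: (x, y) -> (-x, y)
(-19, 13) -> (19, 13)

(19, 13)


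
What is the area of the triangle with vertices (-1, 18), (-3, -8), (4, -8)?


Area = |x1(y2-y3) + x2(y3-y1) + x3(y1-y2)| / 2
= |-1*(-8--8) + -3*(-8-18) + 4*(18--8)| / 2
= 91

91


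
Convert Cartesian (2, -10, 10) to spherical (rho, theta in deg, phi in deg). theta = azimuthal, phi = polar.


rho = sqrt(2^2 + (-10)^2 + 10^2) = 14.2829
theta = atan2(-10, 2) = 281.3099 deg
phi = acos(10/14.2829) = 45.5618 deg

rho = 14.2829, theta = 281.3099 deg, phi = 45.5618 deg


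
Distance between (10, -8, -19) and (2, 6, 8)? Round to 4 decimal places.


d = sqrt((2-10)^2 + (6--8)^2 + (8--19)^2) = 31.4484

31.4484


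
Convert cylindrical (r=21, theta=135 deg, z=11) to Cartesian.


x = 21 * cos(135) = -14.8492
y = 21 * sin(135) = 14.8492
z = 11

(-14.8492, 14.8492, 11)


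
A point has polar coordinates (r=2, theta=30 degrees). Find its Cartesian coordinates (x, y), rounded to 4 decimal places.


x = 2 * cos(30) = 1.7321
y = 2 * sin(30) = 1

(1.7321, 1)


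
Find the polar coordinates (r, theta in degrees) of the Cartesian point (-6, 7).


r = sqrt((-6)^2 + 7^2) = 9.2195
theta = atan2(7, -6) = 130.6013 degrees

r = 9.2195, theta = 130.6013 degrees


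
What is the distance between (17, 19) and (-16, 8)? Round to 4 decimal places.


d = sqrt((-16-17)^2 + (8-19)^2) = 34.7851

34.7851


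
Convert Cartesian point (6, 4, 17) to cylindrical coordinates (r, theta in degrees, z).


r = sqrt(6^2 + 4^2) = 7.2111
theta = atan2(4, 6) = 33.6901 deg
z = 17

r = 7.2111, theta = 33.6901 deg, z = 17


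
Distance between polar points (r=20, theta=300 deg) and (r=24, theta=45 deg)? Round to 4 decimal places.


d = sqrt(r1^2 + r2^2 - 2*r1*r2*cos(t2-t1))
d = sqrt(20^2 + 24^2 - 2*20*24*cos(45-300)) = 34.9924

34.9924


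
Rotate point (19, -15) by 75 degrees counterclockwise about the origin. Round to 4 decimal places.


x' = 19*cos(75) - -15*sin(75) = 19.4064
y' = 19*sin(75) + -15*cos(75) = 14.4703

(19.4064, 14.4703)


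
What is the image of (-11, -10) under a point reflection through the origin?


Reflection through origin: (x, y) -> (-x, -y)
(-11, -10) -> (11, 10)

(11, 10)


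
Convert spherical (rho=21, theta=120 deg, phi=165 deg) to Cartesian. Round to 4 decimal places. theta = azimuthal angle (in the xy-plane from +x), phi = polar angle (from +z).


x = 21 * sin(165) * cos(120) = -2.7176
y = 21 * sin(165) * sin(120) = 4.707
z = 21 * cos(165) = -20.2844

(-2.7176, 4.707, -20.2844)


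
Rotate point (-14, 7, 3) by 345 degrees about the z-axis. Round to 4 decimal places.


x' = -14*cos(345) - 7*sin(345) = -11.7112
y' = -14*sin(345) + 7*cos(345) = 10.3849
z' = 3

(-11.7112, 10.3849, 3)


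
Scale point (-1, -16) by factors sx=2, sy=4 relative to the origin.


Scaling: (x*sx, y*sy) = (-1*2, -16*4) = (-2, -64)

(-2, -64)


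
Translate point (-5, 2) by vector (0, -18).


Translation: (x+dx, y+dy) = (-5+0, 2+-18) = (-5, -16)

(-5, -16)


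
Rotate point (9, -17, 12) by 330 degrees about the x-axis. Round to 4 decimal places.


x' = 9
y' = -17*cos(330) - 12*sin(330) = -8.7224
z' = -17*sin(330) + 12*cos(330) = 18.8923

(9, -8.7224, 18.8923)


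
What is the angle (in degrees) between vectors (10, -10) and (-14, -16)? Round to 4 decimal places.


dot = 10*-14 + -10*-16 = 20
|u| = 14.1421, |v| = 21.2603
cos(angle) = 0.0665
angle = 86.1859 degrees

86.1859 degrees


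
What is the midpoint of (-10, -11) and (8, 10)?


Midpoint = ((-10+8)/2, (-11+10)/2) = (-1, -0.5)

(-1, -0.5)


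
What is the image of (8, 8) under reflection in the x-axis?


Reflection across x-axis: (x, y) -> (x, -y)
(8, 8) -> (8, -8)

(8, -8)


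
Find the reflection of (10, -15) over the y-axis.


Reflection across y-axis: (x, y) -> (-x, y)
(10, -15) -> (-10, -15)

(-10, -15)


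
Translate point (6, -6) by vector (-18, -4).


Translation: (x+dx, y+dy) = (6+-18, -6+-4) = (-12, -10)

(-12, -10)


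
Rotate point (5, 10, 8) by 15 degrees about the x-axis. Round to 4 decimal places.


x' = 5
y' = 10*cos(15) - 8*sin(15) = 7.5887
z' = 10*sin(15) + 8*cos(15) = 10.3156

(5, 7.5887, 10.3156)


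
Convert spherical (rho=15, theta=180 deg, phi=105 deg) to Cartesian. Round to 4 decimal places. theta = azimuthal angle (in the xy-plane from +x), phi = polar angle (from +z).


x = 15 * sin(105) * cos(180) = -14.4889
y = 15 * sin(105) * sin(180) = 0
z = 15 * cos(105) = -3.8823

(-14.4889, 0, -3.8823)


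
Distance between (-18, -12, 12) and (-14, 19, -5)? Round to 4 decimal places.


d = sqrt((-14--18)^2 + (19--12)^2 + (-5-12)^2) = 35.5809

35.5809


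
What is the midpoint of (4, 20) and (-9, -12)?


Midpoint = ((4+-9)/2, (20+-12)/2) = (-2.5, 4)

(-2.5, 4)


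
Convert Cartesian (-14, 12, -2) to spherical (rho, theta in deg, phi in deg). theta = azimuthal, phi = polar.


rho = sqrt((-14)^2 + 12^2 + (-2)^2) = 18.5472
theta = atan2(12, -14) = 139.3987 deg
phi = acos(-2/18.5472) = 96.1904 deg

rho = 18.5472, theta = 139.3987 deg, phi = 96.1904 deg


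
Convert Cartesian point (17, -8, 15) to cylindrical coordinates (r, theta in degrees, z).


r = sqrt(17^2 + (-8)^2) = 18.7883
theta = atan2(-8, 17) = 334.7989 deg
z = 15

r = 18.7883, theta = 334.7989 deg, z = 15


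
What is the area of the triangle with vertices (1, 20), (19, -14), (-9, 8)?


Area = |x1(y2-y3) + x2(y3-y1) + x3(y1-y2)| / 2
= |1*(-14-8) + 19*(8-20) + -9*(20--14)| / 2
= 278

278


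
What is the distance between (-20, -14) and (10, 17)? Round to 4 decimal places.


d = sqrt((10--20)^2 + (17--14)^2) = 43.1393

43.1393


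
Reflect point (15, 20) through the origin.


Reflection through origin: (x, y) -> (-x, -y)
(15, 20) -> (-15, -20)

(-15, -20)


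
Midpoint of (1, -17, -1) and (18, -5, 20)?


Midpoint = ((1+18)/2, (-17+-5)/2, (-1+20)/2) = (9.5, -11, 9.5)

(9.5, -11, 9.5)


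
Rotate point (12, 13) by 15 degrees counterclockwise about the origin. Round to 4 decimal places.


x' = 12*cos(15) - 13*sin(15) = 8.2265
y' = 12*sin(15) + 13*cos(15) = 15.6629

(8.2265, 15.6629)


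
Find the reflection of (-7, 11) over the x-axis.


Reflection across x-axis: (x, y) -> (x, -y)
(-7, 11) -> (-7, -11)

(-7, -11)


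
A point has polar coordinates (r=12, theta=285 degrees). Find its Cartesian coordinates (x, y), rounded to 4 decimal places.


x = 12 * cos(285) = 3.1058
y = 12 * sin(285) = -11.5911

(3.1058, -11.5911)


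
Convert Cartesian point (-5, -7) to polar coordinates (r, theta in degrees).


r = sqrt((-5)^2 + (-7)^2) = 8.6023
theta = atan2(-7, -5) = 234.4623 degrees

r = 8.6023, theta = 234.4623 degrees


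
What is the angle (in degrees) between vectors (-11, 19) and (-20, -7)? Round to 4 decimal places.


dot = -11*-20 + 19*-7 = 87
|u| = 21.9545, |v| = 21.1896
cos(angle) = 0.187
angle = 79.2215 degrees

79.2215 degrees


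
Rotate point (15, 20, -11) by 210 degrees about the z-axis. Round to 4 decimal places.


x' = 15*cos(210) - 20*sin(210) = -2.9904
y' = 15*sin(210) + 20*cos(210) = -24.8205
z' = -11

(-2.9904, -24.8205, -11)


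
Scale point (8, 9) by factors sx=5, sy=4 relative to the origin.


Scaling: (x*sx, y*sy) = (8*5, 9*4) = (40, 36)

(40, 36)


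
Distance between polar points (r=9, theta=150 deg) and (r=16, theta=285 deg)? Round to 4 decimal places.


d = sqrt(r1^2 + r2^2 - 2*r1*r2*cos(t2-t1))
d = sqrt(9^2 + 16^2 - 2*9*16*cos(285-150)) = 23.2518

23.2518


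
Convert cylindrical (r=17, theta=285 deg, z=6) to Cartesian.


x = 17 * cos(285) = 4.3999
y = 17 * sin(285) = -16.4207
z = 6

(4.3999, -16.4207, 6)


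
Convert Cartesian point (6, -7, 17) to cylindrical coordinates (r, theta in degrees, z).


r = sqrt(6^2 + (-7)^2) = 9.2195
theta = atan2(-7, 6) = 310.6013 deg
z = 17

r = 9.2195, theta = 310.6013 deg, z = 17


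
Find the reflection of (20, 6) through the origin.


Reflection through origin: (x, y) -> (-x, -y)
(20, 6) -> (-20, -6)

(-20, -6)


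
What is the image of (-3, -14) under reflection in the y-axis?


Reflection across y-axis: (x, y) -> (-x, y)
(-3, -14) -> (3, -14)

(3, -14)


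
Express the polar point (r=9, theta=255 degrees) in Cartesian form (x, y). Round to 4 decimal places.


x = 9 * cos(255) = -2.3294
y = 9 * sin(255) = -8.6933

(-2.3294, -8.6933)


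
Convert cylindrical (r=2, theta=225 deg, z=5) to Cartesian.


x = 2 * cos(225) = -1.4142
y = 2 * sin(225) = -1.4142
z = 5

(-1.4142, -1.4142, 5)


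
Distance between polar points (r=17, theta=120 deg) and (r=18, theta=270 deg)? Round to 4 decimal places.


d = sqrt(r1^2 + r2^2 - 2*r1*r2*cos(t2-t1))
d = sqrt(17^2 + 18^2 - 2*17*18*cos(270-120)) = 33.8084

33.8084


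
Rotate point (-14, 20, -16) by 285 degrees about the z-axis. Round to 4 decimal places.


x' = -14*cos(285) - 20*sin(285) = 15.695
y' = -14*sin(285) + 20*cos(285) = 18.6993
z' = -16

(15.695, 18.6993, -16)


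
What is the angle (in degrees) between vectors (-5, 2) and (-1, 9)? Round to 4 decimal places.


dot = -5*-1 + 2*9 = 23
|u| = 5.3852, |v| = 9.0554
cos(angle) = 0.4717
angle = 61.8584 degrees

61.8584 degrees


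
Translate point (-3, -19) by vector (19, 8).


Translation: (x+dx, y+dy) = (-3+19, -19+8) = (16, -11)

(16, -11)


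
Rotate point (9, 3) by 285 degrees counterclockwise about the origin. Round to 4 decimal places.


x' = 9*cos(285) - 3*sin(285) = 5.2271
y' = 9*sin(285) + 3*cos(285) = -7.9169

(5.2271, -7.9169)


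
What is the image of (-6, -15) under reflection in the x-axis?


Reflection across x-axis: (x, y) -> (x, -y)
(-6, -15) -> (-6, 15)

(-6, 15)


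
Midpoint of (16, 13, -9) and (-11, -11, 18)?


Midpoint = ((16+-11)/2, (13+-11)/2, (-9+18)/2) = (2.5, 1, 4.5)

(2.5, 1, 4.5)


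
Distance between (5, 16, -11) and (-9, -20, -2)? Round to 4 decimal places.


d = sqrt((-9-5)^2 + (-20-16)^2 + (-2--11)^2) = 39.6611

39.6611


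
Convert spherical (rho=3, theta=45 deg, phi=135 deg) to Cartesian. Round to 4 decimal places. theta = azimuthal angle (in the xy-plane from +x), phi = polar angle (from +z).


x = 3 * sin(135) * cos(45) = 1.5
y = 3 * sin(135) * sin(45) = 1.5
z = 3 * cos(135) = -2.1213

(1.5, 1.5, -2.1213)


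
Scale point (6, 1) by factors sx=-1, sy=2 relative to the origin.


Scaling: (x*sx, y*sy) = (6*-1, 1*2) = (-6, 2)

(-6, 2)


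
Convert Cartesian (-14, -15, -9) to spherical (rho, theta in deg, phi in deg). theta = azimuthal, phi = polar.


rho = sqrt((-14)^2 + (-15)^2 + (-9)^2) = 22.4054
theta = atan2(-15, -14) = 226.9749 deg
phi = acos(-9/22.4054) = 113.6838 deg

rho = 22.4054, theta = 226.9749 deg, phi = 113.6838 deg


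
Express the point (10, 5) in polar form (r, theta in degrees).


r = sqrt(10^2 + 5^2) = 11.1803
theta = atan2(5, 10) = 26.5651 degrees

r = 11.1803, theta = 26.5651 degrees


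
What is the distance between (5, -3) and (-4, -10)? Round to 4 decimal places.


d = sqrt((-4-5)^2 + (-10--3)^2) = 11.4018

11.4018


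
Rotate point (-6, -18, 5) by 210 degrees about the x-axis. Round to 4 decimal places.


x' = -6
y' = -18*cos(210) - 5*sin(210) = 18.0885
z' = -18*sin(210) + 5*cos(210) = 4.6699

(-6, 18.0885, 4.6699)


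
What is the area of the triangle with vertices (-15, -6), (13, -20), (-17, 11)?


Area = |x1(y2-y3) + x2(y3-y1) + x3(y1-y2)| / 2
= |-15*(-20-11) + 13*(11--6) + -17*(-6--20)| / 2
= 224

224


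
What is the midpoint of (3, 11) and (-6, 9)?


Midpoint = ((3+-6)/2, (11+9)/2) = (-1.5, 10)

(-1.5, 10)


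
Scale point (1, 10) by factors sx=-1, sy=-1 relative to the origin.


Scaling: (x*sx, y*sy) = (1*-1, 10*-1) = (-1, -10)

(-1, -10)


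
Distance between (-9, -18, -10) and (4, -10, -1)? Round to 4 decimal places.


d = sqrt((4--9)^2 + (-10--18)^2 + (-1--10)^2) = 17.72

17.72


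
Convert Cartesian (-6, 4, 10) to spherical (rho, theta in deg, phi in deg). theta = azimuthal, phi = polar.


rho = sqrt((-6)^2 + 4^2 + 10^2) = 12.3288
theta = atan2(4, -6) = 146.3099 deg
phi = acos(10/12.3288) = 35.7958 deg

rho = 12.3288, theta = 146.3099 deg, phi = 35.7958 deg


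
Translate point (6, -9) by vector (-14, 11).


Translation: (x+dx, y+dy) = (6+-14, -9+11) = (-8, 2)

(-8, 2)


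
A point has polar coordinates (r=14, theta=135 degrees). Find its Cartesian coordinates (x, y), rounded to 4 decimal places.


x = 14 * cos(135) = -9.8995
y = 14 * sin(135) = 9.8995

(-9.8995, 9.8995)


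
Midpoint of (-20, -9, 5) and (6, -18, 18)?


Midpoint = ((-20+6)/2, (-9+-18)/2, (5+18)/2) = (-7, -13.5, 11.5)

(-7, -13.5, 11.5)


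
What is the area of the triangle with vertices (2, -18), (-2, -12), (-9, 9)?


Area = |x1(y2-y3) + x2(y3-y1) + x3(y1-y2)| / 2
= |2*(-12-9) + -2*(9--18) + -9*(-18--12)| / 2
= 21

21


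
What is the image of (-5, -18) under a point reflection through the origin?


Reflection through origin: (x, y) -> (-x, -y)
(-5, -18) -> (5, 18)

(5, 18)


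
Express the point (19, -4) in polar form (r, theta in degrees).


r = sqrt(19^2 + (-4)^2) = 19.4165
theta = atan2(-4, 19) = 348.1113 degrees

r = 19.4165, theta = 348.1113 degrees


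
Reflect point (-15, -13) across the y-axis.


Reflection across y-axis: (x, y) -> (-x, y)
(-15, -13) -> (15, -13)

(15, -13)


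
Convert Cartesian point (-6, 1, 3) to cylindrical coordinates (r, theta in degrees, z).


r = sqrt((-6)^2 + 1^2) = 6.0828
theta = atan2(1, -6) = 170.5377 deg
z = 3

r = 6.0828, theta = 170.5377 deg, z = 3


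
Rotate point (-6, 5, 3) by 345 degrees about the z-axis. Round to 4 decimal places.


x' = -6*cos(345) - 5*sin(345) = -4.5015
y' = -6*sin(345) + 5*cos(345) = 6.3825
z' = 3

(-4.5015, 6.3825, 3)


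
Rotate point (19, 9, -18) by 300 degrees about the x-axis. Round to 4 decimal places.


x' = 19
y' = 9*cos(300) - -18*sin(300) = -11.0885
z' = 9*sin(300) + -18*cos(300) = -16.7942

(19, -11.0885, -16.7942)


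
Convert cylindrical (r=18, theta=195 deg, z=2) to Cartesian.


x = 18 * cos(195) = -17.3867
y = 18 * sin(195) = -4.6587
z = 2

(-17.3867, -4.6587, 2)


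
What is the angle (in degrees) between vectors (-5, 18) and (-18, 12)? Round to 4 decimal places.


dot = -5*-18 + 18*12 = 306
|u| = 18.6815, |v| = 21.6333
cos(angle) = 0.7572
angle = 40.7858 degrees

40.7858 degrees


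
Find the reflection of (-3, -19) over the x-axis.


Reflection across x-axis: (x, y) -> (x, -y)
(-3, -19) -> (-3, 19)

(-3, 19)


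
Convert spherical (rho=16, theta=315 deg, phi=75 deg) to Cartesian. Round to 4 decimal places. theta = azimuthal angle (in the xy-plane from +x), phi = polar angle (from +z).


x = 16 * sin(75) * cos(315) = 10.9282
y = 16 * sin(75) * sin(315) = -10.9282
z = 16 * cos(75) = 4.1411

(10.9282, -10.9282, 4.1411)


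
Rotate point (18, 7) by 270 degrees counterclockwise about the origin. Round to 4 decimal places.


x' = 18*cos(270) - 7*sin(270) = 7
y' = 18*sin(270) + 7*cos(270) = -18

(7, -18)


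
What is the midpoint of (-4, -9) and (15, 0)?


Midpoint = ((-4+15)/2, (-9+0)/2) = (5.5, -4.5)

(5.5, -4.5)


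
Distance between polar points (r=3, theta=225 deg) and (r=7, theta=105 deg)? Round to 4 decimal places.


d = sqrt(r1^2 + r2^2 - 2*r1*r2*cos(t2-t1))
d = sqrt(3^2 + 7^2 - 2*3*7*cos(105-225)) = 8.8882

8.8882


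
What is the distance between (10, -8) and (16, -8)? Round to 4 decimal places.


d = sqrt((16-10)^2 + (-8--8)^2) = 6

6


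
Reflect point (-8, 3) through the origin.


Reflection through origin: (x, y) -> (-x, -y)
(-8, 3) -> (8, -3)

(8, -3)


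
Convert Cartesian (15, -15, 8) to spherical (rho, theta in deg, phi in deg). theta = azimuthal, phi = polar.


rho = sqrt(15^2 + (-15)^2 + 8^2) = 22.6716
theta = atan2(-15, 15) = 315 deg
phi = acos(8/22.6716) = 69.3374 deg

rho = 22.6716, theta = 315 deg, phi = 69.3374 deg


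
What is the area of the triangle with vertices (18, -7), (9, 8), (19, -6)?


Area = |x1(y2-y3) + x2(y3-y1) + x3(y1-y2)| / 2
= |18*(8--6) + 9*(-6--7) + 19*(-7-8)| / 2
= 12

12


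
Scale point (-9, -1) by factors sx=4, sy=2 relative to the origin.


Scaling: (x*sx, y*sy) = (-9*4, -1*2) = (-36, -2)

(-36, -2)


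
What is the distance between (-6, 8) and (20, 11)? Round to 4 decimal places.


d = sqrt((20--6)^2 + (11-8)^2) = 26.1725

26.1725


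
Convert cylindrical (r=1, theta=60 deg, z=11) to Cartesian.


x = 1 * cos(60) = 0.5
y = 1 * sin(60) = 0.866
z = 11

(0.5, 0.866, 11)


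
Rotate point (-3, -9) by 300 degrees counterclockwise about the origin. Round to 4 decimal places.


x' = -3*cos(300) - -9*sin(300) = -9.2942
y' = -3*sin(300) + -9*cos(300) = -1.9019

(-9.2942, -1.9019)


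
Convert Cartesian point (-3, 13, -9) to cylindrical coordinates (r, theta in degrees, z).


r = sqrt((-3)^2 + 13^2) = 13.3417
theta = atan2(13, -3) = 102.9946 deg
z = -9

r = 13.3417, theta = 102.9946 deg, z = -9


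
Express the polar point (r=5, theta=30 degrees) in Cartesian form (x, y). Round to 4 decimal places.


x = 5 * cos(30) = 4.3301
y = 5 * sin(30) = 2.5

(4.3301, 2.5)


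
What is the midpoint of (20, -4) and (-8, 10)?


Midpoint = ((20+-8)/2, (-4+10)/2) = (6, 3)

(6, 3)


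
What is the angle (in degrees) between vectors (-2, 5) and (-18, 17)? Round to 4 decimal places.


dot = -2*-18 + 5*17 = 121
|u| = 5.3852, |v| = 24.7588
cos(angle) = 0.9075
angle = 24.8352 degrees

24.8352 degrees


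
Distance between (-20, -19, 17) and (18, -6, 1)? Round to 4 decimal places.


d = sqrt((18--20)^2 + (-6--19)^2 + (1-17)^2) = 43.2319

43.2319


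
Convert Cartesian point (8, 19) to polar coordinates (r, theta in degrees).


r = sqrt(8^2 + 19^2) = 20.6155
theta = atan2(19, 8) = 67.1663 degrees

r = 20.6155, theta = 67.1663 degrees


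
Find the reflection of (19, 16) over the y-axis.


Reflection across y-axis: (x, y) -> (-x, y)
(19, 16) -> (-19, 16)

(-19, 16)


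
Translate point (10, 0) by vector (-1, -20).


Translation: (x+dx, y+dy) = (10+-1, 0+-20) = (9, -20)

(9, -20)


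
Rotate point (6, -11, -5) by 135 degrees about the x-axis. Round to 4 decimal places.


x' = 6
y' = -11*cos(135) - -5*sin(135) = 11.3137
z' = -11*sin(135) + -5*cos(135) = -4.2426

(6, 11.3137, -4.2426)


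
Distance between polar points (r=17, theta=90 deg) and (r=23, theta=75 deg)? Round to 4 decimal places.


d = sqrt(r1^2 + r2^2 - 2*r1*r2*cos(t2-t1))
d = sqrt(17^2 + 23^2 - 2*17*23*cos(75-90)) = 7.9149

7.9149


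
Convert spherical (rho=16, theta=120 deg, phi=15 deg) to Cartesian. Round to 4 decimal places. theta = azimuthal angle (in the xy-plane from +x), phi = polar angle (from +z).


x = 16 * sin(15) * cos(120) = -2.0706
y = 16 * sin(15) * sin(120) = 3.5863
z = 16 * cos(15) = 15.4548

(-2.0706, 3.5863, 15.4548)


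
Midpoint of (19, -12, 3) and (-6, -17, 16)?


Midpoint = ((19+-6)/2, (-12+-17)/2, (3+16)/2) = (6.5, -14.5, 9.5)

(6.5, -14.5, 9.5)


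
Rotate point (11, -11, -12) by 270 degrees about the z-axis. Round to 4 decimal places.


x' = 11*cos(270) - -11*sin(270) = -11
y' = 11*sin(270) + -11*cos(270) = -11
z' = -12

(-11, -11, -12)


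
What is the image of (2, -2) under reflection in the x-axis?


Reflection across x-axis: (x, y) -> (x, -y)
(2, -2) -> (2, 2)

(2, 2)


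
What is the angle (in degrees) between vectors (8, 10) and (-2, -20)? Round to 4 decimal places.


dot = 8*-2 + 10*-20 = -216
|u| = 12.8062, |v| = 20.0998
cos(angle) = -0.8392
angle = 147.0508 degrees

147.0508 degrees


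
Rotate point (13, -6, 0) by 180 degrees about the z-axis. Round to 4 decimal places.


x' = 13*cos(180) - -6*sin(180) = -13
y' = 13*sin(180) + -6*cos(180) = 6
z' = 0

(-13, 6, 0)


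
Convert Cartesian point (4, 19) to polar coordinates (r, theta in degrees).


r = sqrt(4^2 + 19^2) = 19.4165
theta = atan2(19, 4) = 78.1113 degrees

r = 19.4165, theta = 78.1113 degrees


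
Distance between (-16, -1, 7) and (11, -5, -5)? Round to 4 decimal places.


d = sqrt((11--16)^2 + (-5--1)^2 + (-5-7)^2) = 29.8161

29.8161


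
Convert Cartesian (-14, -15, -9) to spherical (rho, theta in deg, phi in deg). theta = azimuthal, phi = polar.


rho = sqrt((-14)^2 + (-15)^2 + (-9)^2) = 22.4054
theta = atan2(-15, -14) = 226.9749 deg
phi = acos(-9/22.4054) = 113.6838 deg

rho = 22.4054, theta = 226.9749 deg, phi = 113.6838 deg


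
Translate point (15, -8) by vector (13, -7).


Translation: (x+dx, y+dy) = (15+13, -8+-7) = (28, -15)

(28, -15)


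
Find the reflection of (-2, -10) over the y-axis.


Reflection across y-axis: (x, y) -> (-x, y)
(-2, -10) -> (2, -10)

(2, -10)


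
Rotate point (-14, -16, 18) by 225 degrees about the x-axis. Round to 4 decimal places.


x' = -14
y' = -16*cos(225) - 18*sin(225) = 24.0416
z' = -16*sin(225) + 18*cos(225) = -1.4142

(-14, 24.0416, -1.4142)


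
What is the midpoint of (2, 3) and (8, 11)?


Midpoint = ((2+8)/2, (3+11)/2) = (5, 7)

(5, 7)


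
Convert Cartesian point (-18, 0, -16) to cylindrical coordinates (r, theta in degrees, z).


r = sqrt((-18)^2 + 0^2) = 18
theta = atan2(0, -18) = 180 deg
z = -16

r = 18, theta = 180 deg, z = -16


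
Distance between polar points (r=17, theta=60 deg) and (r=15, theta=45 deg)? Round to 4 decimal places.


d = sqrt(r1^2 + r2^2 - 2*r1*r2*cos(t2-t1))
d = sqrt(17^2 + 15^2 - 2*17*15*cos(45-60)) = 4.6236

4.6236


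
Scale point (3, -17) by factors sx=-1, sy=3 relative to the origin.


Scaling: (x*sx, y*sy) = (3*-1, -17*3) = (-3, -51)

(-3, -51)


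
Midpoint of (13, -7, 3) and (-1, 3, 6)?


Midpoint = ((13+-1)/2, (-7+3)/2, (3+6)/2) = (6, -2, 4.5)

(6, -2, 4.5)


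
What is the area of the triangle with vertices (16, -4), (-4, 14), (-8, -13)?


Area = |x1(y2-y3) + x2(y3-y1) + x3(y1-y2)| / 2
= |16*(14--13) + -4*(-13--4) + -8*(-4-14)| / 2
= 306

306


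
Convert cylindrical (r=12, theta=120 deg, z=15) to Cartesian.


x = 12 * cos(120) = -6
y = 12 * sin(120) = 10.3923
z = 15

(-6, 10.3923, 15)


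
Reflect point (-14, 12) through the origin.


Reflection through origin: (x, y) -> (-x, -y)
(-14, 12) -> (14, -12)

(14, -12)


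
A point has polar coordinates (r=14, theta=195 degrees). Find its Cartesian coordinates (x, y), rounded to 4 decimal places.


x = 14 * cos(195) = -13.523
y = 14 * sin(195) = -3.6235

(-13.523, -3.6235)


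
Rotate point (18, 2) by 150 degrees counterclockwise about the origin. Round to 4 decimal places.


x' = 18*cos(150) - 2*sin(150) = -16.5885
y' = 18*sin(150) + 2*cos(150) = 7.2679

(-16.5885, 7.2679)


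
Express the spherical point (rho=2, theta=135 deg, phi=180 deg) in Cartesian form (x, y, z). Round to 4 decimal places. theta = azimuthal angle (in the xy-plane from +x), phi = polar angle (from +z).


x = 2 * sin(180) * cos(135) = 0
y = 2 * sin(180) * sin(135) = 0
z = 2 * cos(180) = -2

(0, 0, -2)


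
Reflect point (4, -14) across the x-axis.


Reflection across x-axis: (x, y) -> (x, -y)
(4, -14) -> (4, 14)

(4, 14)


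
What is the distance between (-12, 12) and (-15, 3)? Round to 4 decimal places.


d = sqrt((-15--12)^2 + (3-12)^2) = 9.4868

9.4868


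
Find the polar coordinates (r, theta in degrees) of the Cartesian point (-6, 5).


r = sqrt((-6)^2 + 5^2) = 7.8102
theta = atan2(5, -6) = 140.1944 degrees

r = 7.8102, theta = 140.1944 degrees


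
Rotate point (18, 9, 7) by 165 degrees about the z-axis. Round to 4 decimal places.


x' = 18*cos(165) - 9*sin(165) = -19.716
y' = 18*sin(165) + 9*cos(165) = -4.0346
z' = 7

(-19.716, -4.0346, 7)


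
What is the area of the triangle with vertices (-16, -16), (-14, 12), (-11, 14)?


Area = |x1(y2-y3) + x2(y3-y1) + x3(y1-y2)| / 2
= |-16*(12-14) + -14*(14--16) + -11*(-16-12)| / 2
= 40

40


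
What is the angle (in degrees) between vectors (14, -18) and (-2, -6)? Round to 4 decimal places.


dot = 14*-2 + -18*-6 = 80
|u| = 22.8035, |v| = 6.3246
cos(angle) = 0.5547
angle = 56.3099 degrees

56.3099 degrees


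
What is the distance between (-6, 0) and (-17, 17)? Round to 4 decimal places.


d = sqrt((-17--6)^2 + (17-0)^2) = 20.2485

20.2485


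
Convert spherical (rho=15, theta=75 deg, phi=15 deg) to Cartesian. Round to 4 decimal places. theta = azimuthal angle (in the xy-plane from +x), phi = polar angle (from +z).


x = 15 * sin(15) * cos(75) = 1.0048
y = 15 * sin(15) * sin(75) = 3.75
z = 15 * cos(15) = 14.4889

(1.0048, 3.75, 14.4889)


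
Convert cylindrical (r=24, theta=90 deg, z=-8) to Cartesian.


x = 24 * cos(90) = 0
y = 24 * sin(90) = 24
z = -8

(0, 24, -8)


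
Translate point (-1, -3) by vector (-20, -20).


Translation: (x+dx, y+dy) = (-1+-20, -3+-20) = (-21, -23)

(-21, -23)


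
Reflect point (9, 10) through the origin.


Reflection through origin: (x, y) -> (-x, -y)
(9, 10) -> (-9, -10)

(-9, -10)


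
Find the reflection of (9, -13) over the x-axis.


Reflection across x-axis: (x, y) -> (x, -y)
(9, -13) -> (9, 13)

(9, 13)


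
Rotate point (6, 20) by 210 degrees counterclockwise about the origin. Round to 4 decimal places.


x' = 6*cos(210) - 20*sin(210) = 4.8038
y' = 6*sin(210) + 20*cos(210) = -20.3205

(4.8038, -20.3205)


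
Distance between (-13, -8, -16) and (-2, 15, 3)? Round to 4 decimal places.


d = sqrt((-2--13)^2 + (15--8)^2 + (3--16)^2) = 31.7962

31.7962


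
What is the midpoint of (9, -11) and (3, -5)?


Midpoint = ((9+3)/2, (-11+-5)/2) = (6, -8)

(6, -8)


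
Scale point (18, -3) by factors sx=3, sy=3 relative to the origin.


Scaling: (x*sx, y*sy) = (18*3, -3*3) = (54, -9)

(54, -9)


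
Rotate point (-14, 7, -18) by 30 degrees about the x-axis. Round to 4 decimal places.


x' = -14
y' = 7*cos(30) - -18*sin(30) = 15.0622
z' = 7*sin(30) + -18*cos(30) = -12.0885

(-14, 15.0622, -12.0885)


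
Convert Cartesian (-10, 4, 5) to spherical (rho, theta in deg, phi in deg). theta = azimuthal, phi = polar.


rho = sqrt((-10)^2 + 4^2 + 5^2) = 11.8743
theta = atan2(4, -10) = 158.1986 deg
phi = acos(5/11.8743) = 65.0975 deg

rho = 11.8743, theta = 158.1986 deg, phi = 65.0975 deg


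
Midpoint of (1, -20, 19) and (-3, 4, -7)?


Midpoint = ((1+-3)/2, (-20+4)/2, (19+-7)/2) = (-1, -8, 6)

(-1, -8, 6)


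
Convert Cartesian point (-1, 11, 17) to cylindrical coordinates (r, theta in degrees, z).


r = sqrt((-1)^2 + 11^2) = 11.0454
theta = atan2(11, -1) = 95.1944 deg
z = 17

r = 11.0454, theta = 95.1944 deg, z = 17


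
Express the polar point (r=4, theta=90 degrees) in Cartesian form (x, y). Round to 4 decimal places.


x = 4 * cos(90) = 0
y = 4 * sin(90) = 4

(0, 4)


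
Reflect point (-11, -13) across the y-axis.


Reflection across y-axis: (x, y) -> (-x, y)
(-11, -13) -> (11, -13)

(11, -13)


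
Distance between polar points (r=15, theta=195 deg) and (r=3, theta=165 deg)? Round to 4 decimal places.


d = sqrt(r1^2 + r2^2 - 2*r1*r2*cos(t2-t1))
d = sqrt(15^2 + 3^2 - 2*15*3*cos(165-195)) = 12.4923

12.4923


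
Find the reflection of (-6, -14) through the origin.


Reflection through origin: (x, y) -> (-x, -y)
(-6, -14) -> (6, 14)

(6, 14)


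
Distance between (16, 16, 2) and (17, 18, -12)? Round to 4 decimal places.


d = sqrt((17-16)^2 + (18-16)^2 + (-12-2)^2) = 14.1774

14.1774


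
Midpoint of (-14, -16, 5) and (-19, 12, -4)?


Midpoint = ((-14+-19)/2, (-16+12)/2, (5+-4)/2) = (-16.5, -2, 0.5)

(-16.5, -2, 0.5)


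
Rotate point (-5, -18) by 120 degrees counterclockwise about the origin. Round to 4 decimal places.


x' = -5*cos(120) - -18*sin(120) = 18.0885
y' = -5*sin(120) + -18*cos(120) = 4.6699

(18.0885, 4.6699)


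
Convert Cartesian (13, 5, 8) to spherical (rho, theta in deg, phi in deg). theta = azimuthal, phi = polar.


rho = sqrt(13^2 + 5^2 + 8^2) = 16.0624
theta = atan2(5, 13) = 21.0375 deg
phi = acos(8/16.0624) = 60.1284 deg

rho = 16.0624, theta = 21.0375 deg, phi = 60.1284 deg
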